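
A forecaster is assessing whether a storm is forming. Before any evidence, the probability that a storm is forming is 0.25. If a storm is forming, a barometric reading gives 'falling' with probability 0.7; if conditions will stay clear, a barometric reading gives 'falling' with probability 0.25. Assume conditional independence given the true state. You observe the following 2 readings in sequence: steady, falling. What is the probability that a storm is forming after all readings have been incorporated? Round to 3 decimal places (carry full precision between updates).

Each posterior becomes the prior for the next update.
After 'steady': P(storm) = 0.3·0.2500 / (0.3·0.2500 + 0.75·0.7500) ≈ 0.1176
After 'falling': P(storm) = 0.7·0.1176 / (0.7·0.1176 + 0.25·0.8824) ≈ 0.2718

0.272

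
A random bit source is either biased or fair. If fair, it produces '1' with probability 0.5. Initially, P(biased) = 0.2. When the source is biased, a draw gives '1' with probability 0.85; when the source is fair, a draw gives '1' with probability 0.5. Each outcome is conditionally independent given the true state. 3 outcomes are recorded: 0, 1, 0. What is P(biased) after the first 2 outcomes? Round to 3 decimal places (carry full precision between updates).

After '0': P(biased) = 0.15·0.2000 / (0.15·0.2000 + 0.5·0.8000) ≈ 0.0698
After '1': P(biased) = 0.85·0.0698 / (0.85·0.0698 + 0.5·0.9302) ≈ 0.1131

0.113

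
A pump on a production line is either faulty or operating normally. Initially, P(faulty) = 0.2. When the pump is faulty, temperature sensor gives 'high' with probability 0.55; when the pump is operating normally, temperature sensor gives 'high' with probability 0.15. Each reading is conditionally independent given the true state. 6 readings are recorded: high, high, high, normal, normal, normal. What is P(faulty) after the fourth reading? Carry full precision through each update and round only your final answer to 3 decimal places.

0.867

After 'high': P(faulty) = 0.55·0.2000 / (0.55·0.2000 + 0.15·0.8000) ≈ 0.4783
After 'high': P(faulty) = 0.55·0.4783 / (0.55·0.4783 + 0.15·0.5217) ≈ 0.7707
After 'high': P(faulty) = 0.55·0.7707 / (0.55·0.7707 + 0.15·0.2293) ≈ 0.9249
After 'normal': P(faulty) = 0.45·0.9249 / (0.45·0.9249 + 0.85·0.0751) ≈ 0.8671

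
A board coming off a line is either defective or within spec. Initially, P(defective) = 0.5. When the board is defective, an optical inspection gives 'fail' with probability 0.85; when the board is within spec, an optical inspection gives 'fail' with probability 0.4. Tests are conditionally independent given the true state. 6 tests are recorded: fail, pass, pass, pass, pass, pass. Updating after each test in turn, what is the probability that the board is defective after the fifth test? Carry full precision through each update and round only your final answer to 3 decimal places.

0.008

Each posterior becomes the prior for the next update.
After 'fail': P(defective) = 0.85·0.5000 / (0.85·0.5000 + 0.4·0.5000) ≈ 0.6800
After 'pass': P(defective) = 0.15·0.6800 / (0.15·0.6800 + 0.6·0.3200) ≈ 0.3469
After 'pass': P(defective) = 0.15·0.3469 / (0.15·0.3469 + 0.6·0.6531) ≈ 0.1172
After 'pass': P(defective) = 0.15·0.1172 / (0.15·0.1172 + 0.6·0.8828) ≈ 0.0321
After 'pass': P(defective) = 0.15·0.0321 / (0.15·0.0321 + 0.6·0.9679) ≈ 0.0082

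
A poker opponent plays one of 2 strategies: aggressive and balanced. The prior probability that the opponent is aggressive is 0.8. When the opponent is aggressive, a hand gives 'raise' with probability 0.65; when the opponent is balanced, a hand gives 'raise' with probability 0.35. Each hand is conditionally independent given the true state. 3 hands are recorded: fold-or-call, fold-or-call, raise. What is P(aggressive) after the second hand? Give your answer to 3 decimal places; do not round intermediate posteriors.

After 'fold-or-call': P(aggressive) = 0.35·0.8000 / (0.35·0.8000 + 0.65·0.2000) ≈ 0.6829
After 'fold-or-call': P(aggressive) = 0.35·0.6829 / (0.35·0.6829 + 0.65·0.3171) ≈ 0.5370

0.537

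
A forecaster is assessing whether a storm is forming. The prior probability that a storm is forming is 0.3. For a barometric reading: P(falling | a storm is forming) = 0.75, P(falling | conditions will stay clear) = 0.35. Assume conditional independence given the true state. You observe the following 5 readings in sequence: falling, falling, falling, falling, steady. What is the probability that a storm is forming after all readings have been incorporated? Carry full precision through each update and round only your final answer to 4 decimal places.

0.7766

After 'falling': P(storm) = 0.75·0.3000 / (0.75·0.3000 + 0.35·0.7000) ≈ 0.4787
After 'falling': P(storm) = 0.75·0.4787 / (0.75·0.4787 + 0.35·0.5213) ≈ 0.6631
After 'falling': P(storm) = 0.75·0.6631 / (0.75·0.6631 + 0.35·0.3369) ≈ 0.8083
After 'falling': P(storm) = 0.75·0.8083 / (0.75·0.8083 + 0.35·0.1917) ≈ 0.9004
After 'steady': P(storm) = 0.25·0.9004 / (0.25·0.9004 + 0.65·0.0996) ≈ 0.7766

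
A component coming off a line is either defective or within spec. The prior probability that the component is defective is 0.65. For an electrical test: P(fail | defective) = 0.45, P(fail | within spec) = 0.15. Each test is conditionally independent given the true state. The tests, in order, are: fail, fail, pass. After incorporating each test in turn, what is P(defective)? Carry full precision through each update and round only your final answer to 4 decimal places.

After 'fail': P(defective) = 0.45·0.6500 / (0.45·0.6500 + 0.15·0.3500) ≈ 0.8478
After 'fail': P(defective) = 0.45·0.8478 / (0.45·0.8478 + 0.15·0.1522) ≈ 0.9435
After 'pass': P(defective) = 0.55·0.9435 / (0.55·0.9435 + 0.85·0.0565) ≈ 0.9154

0.9154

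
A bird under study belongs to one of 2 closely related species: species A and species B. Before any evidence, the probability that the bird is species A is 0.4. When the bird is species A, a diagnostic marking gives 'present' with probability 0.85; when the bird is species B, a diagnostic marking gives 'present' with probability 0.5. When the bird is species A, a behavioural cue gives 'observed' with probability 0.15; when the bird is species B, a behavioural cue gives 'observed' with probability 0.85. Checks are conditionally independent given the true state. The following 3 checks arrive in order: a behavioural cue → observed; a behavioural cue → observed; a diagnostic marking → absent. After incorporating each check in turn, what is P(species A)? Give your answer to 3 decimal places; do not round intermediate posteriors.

After a behavioural cue='observed': P(species A) = 0.15·0.4000 / (0.15·0.4000 + 0.85·0.6000) ≈ 0.1053
After a behavioural cue='observed': P(species A) = 0.15·0.1053 / (0.15·0.1053 + 0.85·0.8947) ≈ 0.0203
After a diagnostic marking='absent': P(species A) = 0.15·0.0203 / (0.15·0.0203 + 0.5·0.9797) ≈ 0.0062

0.006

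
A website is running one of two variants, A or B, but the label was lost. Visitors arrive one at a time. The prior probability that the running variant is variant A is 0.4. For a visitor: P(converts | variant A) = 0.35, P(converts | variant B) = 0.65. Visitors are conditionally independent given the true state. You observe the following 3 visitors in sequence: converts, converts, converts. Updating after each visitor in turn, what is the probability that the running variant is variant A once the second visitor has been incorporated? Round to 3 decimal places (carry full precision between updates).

0.162

After 'converts': P(A) = 0.35·0.4000 / (0.35·0.4000 + 0.65·0.6000) ≈ 0.2642
After 'converts': P(A) = 0.35·0.2642 / (0.35·0.2642 + 0.65·0.7358) ≈ 0.1620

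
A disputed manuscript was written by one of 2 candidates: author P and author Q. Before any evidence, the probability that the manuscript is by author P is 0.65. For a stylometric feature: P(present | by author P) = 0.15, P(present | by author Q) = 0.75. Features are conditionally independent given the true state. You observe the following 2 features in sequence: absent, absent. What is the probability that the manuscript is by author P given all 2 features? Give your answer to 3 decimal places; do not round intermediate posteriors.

After 'absent': P(author P) = 0.85·0.6500 / (0.85·0.6500 + 0.25·0.3500) ≈ 0.8633
After 'absent': P(author P) = 0.85·0.8633 / (0.85·0.8633 + 0.25·0.1367) ≈ 0.9555

0.955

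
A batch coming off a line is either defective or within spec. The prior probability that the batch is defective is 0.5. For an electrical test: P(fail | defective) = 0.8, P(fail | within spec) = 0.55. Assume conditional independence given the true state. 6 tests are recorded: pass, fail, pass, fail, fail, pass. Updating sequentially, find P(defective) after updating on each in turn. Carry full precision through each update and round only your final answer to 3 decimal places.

After 'pass': P(defective) = 0.2·0.5000 / (0.2·0.5000 + 0.45·0.5000) ≈ 0.3077
After 'fail': P(defective) = 0.8·0.3077 / (0.8·0.3077 + 0.55·0.6923) ≈ 0.3926
After 'pass': P(defective) = 0.2·0.3926 / (0.2·0.3926 + 0.45·0.6074) ≈ 0.2232
After 'fail': P(defective) = 0.8·0.2232 / (0.8·0.2232 + 0.55·0.7768) ≈ 0.2947
After 'fail': P(defective) = 0.8·0.2947 / (0.8·0.2947 + 0.55·0.7053) ≈ 0.3781
After 'pass': P(defective) = 0.2·0.3781 / (0.2·0.3781 + 0.45·0.6219) ≈ 0.2127

0.213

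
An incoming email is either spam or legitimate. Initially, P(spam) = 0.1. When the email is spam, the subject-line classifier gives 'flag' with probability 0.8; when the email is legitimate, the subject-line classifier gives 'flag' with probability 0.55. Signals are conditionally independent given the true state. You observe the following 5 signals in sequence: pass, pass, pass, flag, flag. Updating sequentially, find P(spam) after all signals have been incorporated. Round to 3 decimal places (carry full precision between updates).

0.020

After 'pass': P(spam) = 0.2·0.1000 / (0.2·0.1000 + 0.45·0.9000) ≈ 0.0471
After 'pass': P(spam) = 0.2·0.0471 / (0.2·0.0471 + 0.45·0.9529) ≈ 0.0215
After 'pass': P(spam) = 0.2·0.0215 / (0.2·0.0215 + 0.45·0.9785) ≈ 0.0097
After 'flag': P(spam) = 0.8·0.0097 / (0.8·0.0097 + 0.55·0.9903) ≈ 0.0140
After 'flag': P(spam) = 0.8·0.0140 / (0.8·0.0140 + 0.55·0.9860) ≈ 0.0202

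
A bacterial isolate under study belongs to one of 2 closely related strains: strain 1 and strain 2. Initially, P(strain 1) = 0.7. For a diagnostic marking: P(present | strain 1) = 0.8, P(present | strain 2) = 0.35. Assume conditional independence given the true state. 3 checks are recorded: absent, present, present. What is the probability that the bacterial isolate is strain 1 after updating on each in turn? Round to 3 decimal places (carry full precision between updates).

0.790

After 'absent': P(strain 1) = 0.2·0.7000 / (0.2·0.7000 + 0.65·0.3000) ≈ 0.4179
After 'present': P(strain 1) = 0.8·0.4179 / (0.8·0.4179 + 0.35·0.5821) ≈ 0.6214
After 'present': P(strain 1) = 0.8·0.6214 / (0.8·0.6214 + 0.35·0.3786) ≈ 0.7895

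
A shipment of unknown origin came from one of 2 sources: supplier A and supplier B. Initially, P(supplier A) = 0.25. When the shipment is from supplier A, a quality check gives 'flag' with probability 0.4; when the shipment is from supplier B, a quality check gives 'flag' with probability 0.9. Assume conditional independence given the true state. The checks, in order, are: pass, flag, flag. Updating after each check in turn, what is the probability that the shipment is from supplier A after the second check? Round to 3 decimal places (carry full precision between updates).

0.471

After 'pass': P(supplier A) = 0.6·0.2500 / (0.6·0.2500 + 0.1·0.7500) ≈ 0.6667
After 'flag': P(supplier A) = 0.4·0.6667 / (0.4·0.6667 + 0.9·0.3333) ≈ 0.4706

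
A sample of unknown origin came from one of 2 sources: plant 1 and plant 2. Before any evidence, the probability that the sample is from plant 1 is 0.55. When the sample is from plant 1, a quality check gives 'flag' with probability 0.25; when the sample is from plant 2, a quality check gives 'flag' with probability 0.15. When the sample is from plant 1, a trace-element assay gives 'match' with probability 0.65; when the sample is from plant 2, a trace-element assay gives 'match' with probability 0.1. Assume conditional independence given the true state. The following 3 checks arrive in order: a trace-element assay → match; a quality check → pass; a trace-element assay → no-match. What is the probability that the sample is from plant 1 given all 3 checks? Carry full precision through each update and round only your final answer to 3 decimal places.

0.732

After a trace-element assay='match': P(plant 1) = 0.65·0.5500 / (0.65·0.5500 + 0.1·0.4500) ≈ 0.8882
After a quality check='pass': P(plant 1) = 0.75·0.8882 / (0.75·0.8882 + 0.85·0.1118) ≈ 0.8752
After a trace-element assay='no-match': P(plant 1) = 0.35·0.8752 / (0.35·0.8752 + 0.9·0.1248) ≈ 0.7316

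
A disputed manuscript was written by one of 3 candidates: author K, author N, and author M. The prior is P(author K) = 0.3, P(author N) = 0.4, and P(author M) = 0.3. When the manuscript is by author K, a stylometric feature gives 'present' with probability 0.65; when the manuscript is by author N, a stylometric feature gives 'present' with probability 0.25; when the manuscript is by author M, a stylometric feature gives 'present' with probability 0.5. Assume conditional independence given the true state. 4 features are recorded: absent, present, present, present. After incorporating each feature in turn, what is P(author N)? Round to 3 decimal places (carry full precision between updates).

Apply Bayes' rule sequentially, carrying P(author N) forward.
After 'absent': normaliser = 0.35·0.3000 + 0.75·0.4000 + 0.5·0.3000; P(author K) ≈ 0.1892, P(author N) ≈ 0.5405, P(author M) ≈ 0.2703
After 'present': normaliser = 0.65·0.1892 + 0.25·0.5405 + 0.5·0.2703; P(author K) ≈ 0.3127, P(author N) ≈ 0.3436, P(author M) ≈ 0.3436
After 'present': normaliser = 0.65·0.3127 + 0.25·0.3436 + 0.5·0.3436; P(author K) ≈ 0.4409, P(author N) ≈ 0.1864, P(author M) ≈ 0.3727
After 'present': normaliser = 0.65·0.4409 + 0.25·0.1864 + 0.5·0.3727; P(author K) ≈ 0.5516, P(author N) ≈ 0.0897, P(author M) ≈ 0.3587

0.090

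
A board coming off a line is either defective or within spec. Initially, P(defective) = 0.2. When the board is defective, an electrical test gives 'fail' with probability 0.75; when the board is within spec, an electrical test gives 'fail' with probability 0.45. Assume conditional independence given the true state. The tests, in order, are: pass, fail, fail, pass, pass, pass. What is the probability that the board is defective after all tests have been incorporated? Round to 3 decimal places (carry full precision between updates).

Apply Bayes' rule sequentially, carrying P(defective) forward.
After 'pass': P(defective) = 0.25·0.2000 / (0.25·0.2000 + 0.55·0.8000) ≈ 0.1020
After 'fail': P(defective) = 0.75·0.1020 / (0.75·0.1020 + 0.45·0.8980) ≈ 0.1592
After 'fail': P(defective) = 0.75·0.1592 / (0.75·0.1592 + 0.45·0.8408) ≈ 0.2399
After 'pass': P(defective) = 0.25·0.2399 / (0.25·0.2399 + 0.55·0.7601) ≈ 0.1255
After 'pass': P(defective) = 0.25·0.1255 / (0.25·0.1255 + 0.55·0.8745) ≈ 0.0612
After 'pass': P(defective) = 0.25·0.0612 / (0.25·0.0612 + 0.55·0.9388) ≈ 0.0288

0.029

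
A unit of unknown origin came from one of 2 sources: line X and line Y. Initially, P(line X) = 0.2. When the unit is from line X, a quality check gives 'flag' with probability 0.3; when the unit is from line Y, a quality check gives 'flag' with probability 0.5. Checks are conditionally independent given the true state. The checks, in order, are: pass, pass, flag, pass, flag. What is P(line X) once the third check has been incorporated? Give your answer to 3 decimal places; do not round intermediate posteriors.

Each posterior becomes the prior for the next update.
After 'pass': P(line X) = 0.7·0.2000 / (0.7·0.2000 + 0.5·0.8000) ≈ 0.2593
After 'pass': P(line X) = 0.7·0.2593 / (0.7·0.2593 + 0.5·0.7407) ≈ 0.3289
After 'flag': P(line X) = 0.3·0.3289 / (0.3·0.3289 + 0.5·0.6711) ≈ 0.2272

0.227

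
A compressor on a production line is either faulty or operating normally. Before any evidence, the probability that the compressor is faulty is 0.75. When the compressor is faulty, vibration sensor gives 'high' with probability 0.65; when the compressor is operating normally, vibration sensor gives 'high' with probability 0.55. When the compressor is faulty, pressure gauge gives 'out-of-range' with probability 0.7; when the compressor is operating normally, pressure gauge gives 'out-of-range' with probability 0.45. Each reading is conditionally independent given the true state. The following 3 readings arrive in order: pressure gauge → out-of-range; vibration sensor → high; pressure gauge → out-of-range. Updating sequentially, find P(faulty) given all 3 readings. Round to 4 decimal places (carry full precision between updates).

0.8956

After pressure gauge='out-of-range': P(faulty) = 0.7·0.7500 / (0.7·0.7500 + 0.45·0.2500) ≈ 0.8235
After vibration sensor='high': P(faulty) = 0.65·0.8235 / (0.65·0.8235 + 0.55·0.1765) ≈ 0.8465
After pressure gauge='out-of-range': P(faulty) = 0.7·0.8465 / (0.7·0.8465 + 0.45·0.1535) ≈ 0.8956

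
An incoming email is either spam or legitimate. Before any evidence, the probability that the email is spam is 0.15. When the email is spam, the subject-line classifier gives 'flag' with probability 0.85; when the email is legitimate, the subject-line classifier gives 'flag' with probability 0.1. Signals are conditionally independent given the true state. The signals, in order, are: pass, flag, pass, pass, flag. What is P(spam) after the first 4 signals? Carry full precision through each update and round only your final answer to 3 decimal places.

0.007

After 'pass': P(spam) = 0.15·0.1500 / (0.15·0.1500 + 0.9·0.8500) ≈ 0.0286
After 'flag': P(spam) = 0.85·0.0286 / (0.85·0.0286 + 0.1·0.9714) ≈ 0.2000
After 'pass': P(spam) = 0.15·0.2000 / (0.15·0.2000 + 0.9·0.8000) ≈ 0.0400
After 'pass': P(spam) = 0.15·0.0400 / (0.15·0.0400 + 0.9·0.9600) ≈ 0.0069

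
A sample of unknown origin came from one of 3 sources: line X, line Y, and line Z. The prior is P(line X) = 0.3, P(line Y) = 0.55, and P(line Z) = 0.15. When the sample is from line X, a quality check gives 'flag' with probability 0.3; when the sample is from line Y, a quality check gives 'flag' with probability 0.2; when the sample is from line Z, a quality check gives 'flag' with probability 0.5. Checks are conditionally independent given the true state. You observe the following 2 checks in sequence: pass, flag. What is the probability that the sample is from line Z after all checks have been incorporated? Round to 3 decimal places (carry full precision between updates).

After 'pass': normaliser = 0.7·0.3000 + 0.8·0.5500 + 0.5·0.1500; P(line X) ≈ 0.2897, P(line Y) ≈ 0.6069, P(line Z) ≈ 0.1034
After 'flag': normaliser = 0.3·0.2897 + 0.2·0.6069 + 0.5·0.1034; P(line X) ≈ 0.3342, P(line Y) ≈ 0.4668, P(line Z) ≈ 0.1989

0.199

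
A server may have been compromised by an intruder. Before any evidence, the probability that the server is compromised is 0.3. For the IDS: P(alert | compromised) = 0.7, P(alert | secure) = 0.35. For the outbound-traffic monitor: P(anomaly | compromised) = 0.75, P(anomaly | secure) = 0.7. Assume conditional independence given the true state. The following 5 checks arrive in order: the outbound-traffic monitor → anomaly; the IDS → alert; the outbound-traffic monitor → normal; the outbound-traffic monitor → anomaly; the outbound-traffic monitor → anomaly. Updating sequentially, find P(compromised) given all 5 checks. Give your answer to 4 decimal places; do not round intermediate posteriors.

0.4677

Each posterior becomes the prior for the next update.
After the outbound-traffic monitor='anomaly': P(compromised) = 0.75·0.3000 / (0.75·0.3000 + 0.7·0.7000) ≈ 0.3147
After the IDS='alert': P(compromised) = 0.7·0.3147 / (0.7·0.3147 + 0.35·0.6853) ≈ 0.4787
After the outbound-traffic monitor='normal': P(compromised) = 0.25·0.4787 / (0.25·0.4787 + 0.3·0.5213) ≈ 0.4335
After the outbound-traffic monitor='anomaly': P(compromised) = 0.75·0.4335 / (0.75·0.4335 + 0.7·0.5665) ≈ 0.4505
After the outbound-traffic monitor='anomaly': P(compromised) = 0.75·0.4505 / (0.75·0.4505 + 0.7·0.5495) ≈ 0.4677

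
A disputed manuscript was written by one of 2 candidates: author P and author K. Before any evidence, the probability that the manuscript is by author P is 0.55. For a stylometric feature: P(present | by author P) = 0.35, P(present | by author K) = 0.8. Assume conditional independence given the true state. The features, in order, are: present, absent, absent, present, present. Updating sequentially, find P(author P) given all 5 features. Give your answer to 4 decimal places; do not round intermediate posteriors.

After 'present': P(author P) = 0.35·0.5500 / (0.35·0.5500 + 0.8·0.4500) ≈ 0.3484
After 'absent': P(author P) = 0.65·0.3484 / (0.65·0.3484 + 0.2·0.6516) ≈ 0.6347
After 'absent': P(author P) = 0.65·0.6347 / (0.65·0.6347 + 0.2·0.3653) ≈ 0.8496
After 'present': P(author P) = 0.35·0.8496 / (0.35·0.8496 + 0.8·0.1504) ≈ 0.7119
After 'present': P(author P) = 0.35·0.7119 / (0.35·0.7119 + 0.8·0.2881) ≈ 0.5195

0.5195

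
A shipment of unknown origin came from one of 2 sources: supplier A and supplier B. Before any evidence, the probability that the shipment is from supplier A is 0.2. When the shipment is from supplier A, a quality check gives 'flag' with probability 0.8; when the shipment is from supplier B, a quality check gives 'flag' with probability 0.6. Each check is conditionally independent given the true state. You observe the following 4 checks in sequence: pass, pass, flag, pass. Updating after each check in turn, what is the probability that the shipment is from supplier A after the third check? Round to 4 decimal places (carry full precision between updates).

After 'pass': P(supplier A) = 0.2·0.2000 / (0.2·0.2000 + 0.4·0.8000) ≈ 0.1111
After 'pass': P(supplier A) = 0.2·0.1111 / (0.2·0.1111 + 0.4·0.8889) ≈ 0.0588
After 'flag': P(supplier A) = 0.8·0.0588 / (0.8·0.0588 + 0.6·0.9412) ≈ 0.0769

0.0769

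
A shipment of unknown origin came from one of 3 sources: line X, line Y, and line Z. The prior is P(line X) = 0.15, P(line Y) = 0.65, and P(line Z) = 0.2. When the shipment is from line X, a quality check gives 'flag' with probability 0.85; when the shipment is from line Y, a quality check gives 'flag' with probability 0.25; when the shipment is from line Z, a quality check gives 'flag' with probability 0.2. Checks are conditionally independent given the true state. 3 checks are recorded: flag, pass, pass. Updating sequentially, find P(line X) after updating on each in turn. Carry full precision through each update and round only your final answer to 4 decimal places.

After 'flag': normaliser = 0.85·0.1500 + 0.25·0.6500 + 0.2·0.2000; P(line X) ≈ 0.3864, P(line Y) ≈ 0.4924, P(line Z) ≈ 0.1212
After 'pass': normaliser = 0.15·0.3864 + 0.75·0.4924 + 0.8·0.1212; P(line X) ≈ 0.1105, P(line Y) ≈ 0.7045, P(line Z) ≈ 0.1850
After 'pass': normaliser = 0.15·0.1105 + 0.75·0.7045 + 0.8·0.1850; P(line X) ≈ 0.0239, P(line Y) ≈ 0.7625, P(line Z) ≈ 0.2136

0.0239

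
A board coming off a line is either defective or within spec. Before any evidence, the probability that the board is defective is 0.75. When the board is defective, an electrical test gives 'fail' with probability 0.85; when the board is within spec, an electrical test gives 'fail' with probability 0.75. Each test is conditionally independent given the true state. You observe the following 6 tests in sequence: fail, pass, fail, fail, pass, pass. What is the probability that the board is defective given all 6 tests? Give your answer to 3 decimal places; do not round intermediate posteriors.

After 'fail': P(defective) = 0.85·0.7500 / (0.85·0.7500 + 0.75·0.2500) ≈ 0.7727
After 'pass': P(defective) = 0.15·0.7727 / (0.15·0.7727 + 0.25·0.2273) ≈ 0.6711
After 'fail': P(defective) = 0.85·0.6711 / (0.85·0.6711 + 0.75·0.3289) ≈ 0.6981
After 'fail': P(defective) = 0.85·0.6981 / (0.85·0.6981 + 0.75·0.3019) ≈ 0.7238
After 'pass': P(defective) = 0.15·0.7238 / (0.15·0.7238 + 0.25·0.2762) ≈ 0.6112
After 'pass': P(defective) = 0.15·0.6112 / (0.15·0.6112 + 0.25·0.3888) ≈ 0.4854

0.485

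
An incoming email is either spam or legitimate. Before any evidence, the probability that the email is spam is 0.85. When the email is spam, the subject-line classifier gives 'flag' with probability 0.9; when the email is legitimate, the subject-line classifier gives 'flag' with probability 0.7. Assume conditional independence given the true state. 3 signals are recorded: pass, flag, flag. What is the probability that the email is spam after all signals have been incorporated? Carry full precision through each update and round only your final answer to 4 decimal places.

0.7574

After 'pass': P(spam) = 0.1·0.8500 / (0.1·0.8500 + 0.3·0.1500) ≈ 0.6538
After 'flag': P(spam) = 0.9·0.6538 / (0.9·0.6538 + 0.7·0.3462) ≈ 0.7083
After 'flag': P(spam) = 0.9·0.7083 / (0.9·0.7083 + 0.7·0.2917) ≈ 0.7574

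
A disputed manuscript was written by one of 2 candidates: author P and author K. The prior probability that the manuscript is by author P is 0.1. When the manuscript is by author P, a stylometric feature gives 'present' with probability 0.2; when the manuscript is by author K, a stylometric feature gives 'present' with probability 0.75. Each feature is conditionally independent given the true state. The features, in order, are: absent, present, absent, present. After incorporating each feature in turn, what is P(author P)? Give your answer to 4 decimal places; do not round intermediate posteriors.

0.0749

After 'absent': P(author P) = 0.8·0.1000 / (0.8·0.1000 + 0.25·0.9000) ≈ 0.2623
After 'present': P(author P) = 0.2·0.2623 / (0.2·0.2623 + 0.75·0.7377) ≈ 0.0866
After 'absent': P(author P) = 0.8·0.0866 / (0.8·0.0866 + 0.25·0.9134) ≈ 0.2328
After 'present': P(author P) = 0.2·0.2328 / (0.2·0.2328 + 0.75·0.7672) ≈ 0.0749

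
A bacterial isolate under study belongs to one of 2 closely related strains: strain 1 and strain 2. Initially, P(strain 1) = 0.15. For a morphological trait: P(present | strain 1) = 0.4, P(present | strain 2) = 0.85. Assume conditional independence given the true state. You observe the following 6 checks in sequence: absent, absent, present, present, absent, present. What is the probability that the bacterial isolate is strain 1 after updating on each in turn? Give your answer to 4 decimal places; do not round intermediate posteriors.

0.5407

After 'absent': P(strain 1) = 0.6·0.1500 / (0.6·0.1500 + 0.15·0.8500) ≈ 0.4138
After 'absent': P(strain 1) = 0.6·0.4138 / (0.6·0.4138 + 0.15·0.5862) ≈ 0.7385
After 'present': P(strain 1) = 0.4·0.7385 / (0.4·0.7385 + 0.85·0.2615) ≈ 0.5706
After 'present': P(strain 1) = 0.4·0.5706 / (0.4·0.5706 + 0.85·0.4294) ≈ 0.3847
After 'absent': P(strain 1) = 0.6·0.3847 / (0.6·0.3847 + 0.15·0.6153) ≈ 0.7144
After 'present': P(strain 1) = 0.4·0.7144 / (0.4·0.7144 + 0.85·0.2856) ≈ 0.5407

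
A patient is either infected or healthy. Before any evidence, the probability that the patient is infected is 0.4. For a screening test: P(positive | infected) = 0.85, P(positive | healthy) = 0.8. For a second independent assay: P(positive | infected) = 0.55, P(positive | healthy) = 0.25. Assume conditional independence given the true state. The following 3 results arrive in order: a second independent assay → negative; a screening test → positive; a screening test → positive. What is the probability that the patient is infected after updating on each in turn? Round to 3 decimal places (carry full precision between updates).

Each posterior becomes the prior for the next update.
After a second independent assay='negative': P(infected) = 0.45·0.4000 / (0.45·0.4000 + 0.75·0.6000) ≈ 0.2857
After a screening test='positive': P(infected) = 0.85·0.2857 / (0.85·0.2857 + 0.8·0.7143) ≈ 0.2982
After a screening test='positive': P(infected) = 0.85·0.2982 / (0.85·0.2982 + 0.8·0.7018) ≈ 0.3111

0.311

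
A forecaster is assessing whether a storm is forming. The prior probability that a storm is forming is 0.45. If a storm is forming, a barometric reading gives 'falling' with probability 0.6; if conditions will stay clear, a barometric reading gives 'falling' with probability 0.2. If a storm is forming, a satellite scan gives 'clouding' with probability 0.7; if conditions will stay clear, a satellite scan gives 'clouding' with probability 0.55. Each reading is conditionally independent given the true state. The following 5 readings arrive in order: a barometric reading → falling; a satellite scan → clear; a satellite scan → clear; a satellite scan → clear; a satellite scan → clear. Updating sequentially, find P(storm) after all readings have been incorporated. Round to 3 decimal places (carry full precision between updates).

0.327

After a barometric reading='falling': P(storm) = 0.6·0.4500 / (0.6·0.4500 + 0.2·0.5500) ≈ 0.7105
After a satellite scan='clear': P(storm) = 0.3·0.7105 / (0.3·0.7105 + 0.45·0.2895) ≈ 0.6207
After a satellite scan='clear': P(storm) = 0.3·0.6207 / (0.3·0.6207 + 0.45·0.3793) ≈ 0.5217
After a satellite scan='clear': P(storm) = 0.3·0.5217 / (0.3·0.5217 + 0.45·0.4783) ≈ 0.4211
After a satellite scan='clear': P(storm) = 0.3·0.4211 / (0.3·0.4211 + 0.45·0.5789) ≈ 0.3265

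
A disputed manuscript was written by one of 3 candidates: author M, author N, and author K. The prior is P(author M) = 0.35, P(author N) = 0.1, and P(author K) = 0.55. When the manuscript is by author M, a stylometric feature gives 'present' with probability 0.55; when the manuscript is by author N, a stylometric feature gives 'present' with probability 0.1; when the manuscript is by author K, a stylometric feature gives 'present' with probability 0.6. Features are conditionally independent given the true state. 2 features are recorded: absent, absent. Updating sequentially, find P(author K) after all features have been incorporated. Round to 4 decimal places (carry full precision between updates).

0.3669

After 'absent': normaliser = 0.45·0.3500 + 0.9·0.1000 + 0.4·0.5500; P(author M) ≈ 0.3369, P(author N) ≈ 0.1925, P(author K) ≈ 0.4706
After 'absent': normaliser = 0.45·0.3369 + 0.9·0.1925 + 0.4·0.4706; P(author M) ≈ 0.2955, P(author N) ≈ 0.3377, P(author K) ≈ 0.3669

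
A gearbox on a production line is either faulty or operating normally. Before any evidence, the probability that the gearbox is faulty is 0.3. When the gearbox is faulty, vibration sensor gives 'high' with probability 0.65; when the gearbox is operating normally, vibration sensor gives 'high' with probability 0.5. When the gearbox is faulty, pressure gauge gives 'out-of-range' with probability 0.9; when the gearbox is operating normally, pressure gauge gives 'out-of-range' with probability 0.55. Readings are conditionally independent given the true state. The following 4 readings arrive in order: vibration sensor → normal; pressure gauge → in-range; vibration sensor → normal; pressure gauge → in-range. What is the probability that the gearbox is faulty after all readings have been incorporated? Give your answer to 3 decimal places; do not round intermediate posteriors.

0.010

Each posterior becomes the prior for the next update.
After vibration sensor='normal': P(faulty) = 0.35·0.3000 / (0.35·0.3000 + 0.5·0.7000) ≈ 0.2308
After pressure gauge='in-range': P(faulty) = 0.1·0.2308 / (0.1·0.2308 + 0.45·0.7692) ≈ 0.0625
After vibration sensor='normal': P(faulty) = 0.35·0.0625 / (0.35·0.0625 + 0.5·0.9375) ≈ 0.0446
After pressure gauge='in-range': P(faulty) = 0.1·0.0446 / (0.1·0.0446 + 0.45·0.9554) ≈ 0.0103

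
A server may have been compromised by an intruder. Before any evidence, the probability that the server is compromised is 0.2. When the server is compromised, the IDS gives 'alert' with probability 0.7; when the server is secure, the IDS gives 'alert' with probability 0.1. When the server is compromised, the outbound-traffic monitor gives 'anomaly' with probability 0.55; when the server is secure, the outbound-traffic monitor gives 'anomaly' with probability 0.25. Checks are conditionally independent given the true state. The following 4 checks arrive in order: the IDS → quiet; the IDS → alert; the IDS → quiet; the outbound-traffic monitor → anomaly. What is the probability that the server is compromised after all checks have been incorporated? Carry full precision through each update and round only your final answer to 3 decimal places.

After the IDS='quiet': P(compromised) = 0.3·0.2000 / (0.3·0.2000 + 0.9·0.8000) ≈ 0.0769
After the IDS='alert': P(compromised) = 0.7·0.0769 / (0.7·0.0769 + 0.1·0.9231) ≈ 0.3684
After the IDS='quiet': P(compromised) = 0.3·0.3684 / (0.3·0.3684 + 0.9·0.6316) ≈ 0.1628
After the outbound-traffic monitor='anomaly': P(compromised) = 0.55·0.1628 / (0.55·0.1628 + 0.25·0.8372) ≈ 0.2996

0.300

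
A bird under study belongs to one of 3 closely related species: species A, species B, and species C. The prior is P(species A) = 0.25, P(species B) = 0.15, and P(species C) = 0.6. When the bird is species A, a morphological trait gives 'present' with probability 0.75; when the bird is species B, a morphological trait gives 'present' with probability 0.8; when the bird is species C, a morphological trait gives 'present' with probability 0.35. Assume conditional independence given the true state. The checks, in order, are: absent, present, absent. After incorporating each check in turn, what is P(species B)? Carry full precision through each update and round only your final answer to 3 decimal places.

After 'absent': normaliser = 0.25·0.2500 + 0.2·0.1500 + 0.65·0.6000; P(species A) ≈ 0.1295, P(species B) ≈ 0.0622, P(species C) ≈ 0.8083
After 'present': normaliser = 0.75·0.1295 + 0.8·0.0622 + 0.35·0.8083; P(species A) ≈ 0.2260, P(species B) ≈ 0.1157, P(species C) ≈ 0.6582
After 'absent': normaliser = 0.25·0.2260 + 0.2·0.1157 + 0.65·0.6582; P(species A) ≈ 0.1113, P(species B) ≈ 0.0456, P(species C) ≈ 0.8430

0.046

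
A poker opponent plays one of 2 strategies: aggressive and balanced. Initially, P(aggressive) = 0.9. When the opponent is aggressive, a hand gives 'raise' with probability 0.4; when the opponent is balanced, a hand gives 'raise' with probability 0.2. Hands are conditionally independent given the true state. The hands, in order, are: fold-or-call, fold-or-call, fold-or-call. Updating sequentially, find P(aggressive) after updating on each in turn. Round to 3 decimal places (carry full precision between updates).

0.792

After 'fold-or-call': P(aggressive) = 0.6·0.9000 / (0.6·0.9000 + 0.8·0.1000) ≈ 0.8710
After 'fold-or-call': P(aggressive) = 0.6·0.8710 / (0.6·0.8710 + 0.8·0.1290) ≈ 0.8351
After 'fold-or-call': P(aggressive) = 0.6·0.8351 / (0.6·0.8351 + 0.8·0.1649) ≈ 0.7915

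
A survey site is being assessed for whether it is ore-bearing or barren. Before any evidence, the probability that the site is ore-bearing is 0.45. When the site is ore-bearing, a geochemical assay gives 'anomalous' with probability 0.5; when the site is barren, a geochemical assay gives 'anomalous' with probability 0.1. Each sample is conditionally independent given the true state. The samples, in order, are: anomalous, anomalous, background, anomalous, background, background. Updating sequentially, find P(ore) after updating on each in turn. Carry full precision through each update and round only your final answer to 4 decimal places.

0.9461

After 'anomalous': P(ore) = 0.5·0.4500 / (0.5·0.4500 + 0.1·0.5500) ≈ 0.8036
After 'anomalous': P(ore) = 0.5·0.8036 / (0.5·0.8036 + 0.1·0.1964) ≈ 0.9534
After 'background': P(ore) = 0.5·0.9534 / (0.5·0.9534 + 0.9·0.0466) ≈ 0.9191
After 'anomalous': P(ore) = 0.5·0.9191 / (0.5·0.9191 + 0.1·0.0809) ≈ 0.9827
After 'background': P(ore) = 0.5·0.9827 / (0.5·0.9827 + 0.9·0.0173) ≈ 0.9693
After 'background': P(ore) = 0.5·0.9693 / (0.5·0.9693 + 0.9·0.0307) ≈ 0.9461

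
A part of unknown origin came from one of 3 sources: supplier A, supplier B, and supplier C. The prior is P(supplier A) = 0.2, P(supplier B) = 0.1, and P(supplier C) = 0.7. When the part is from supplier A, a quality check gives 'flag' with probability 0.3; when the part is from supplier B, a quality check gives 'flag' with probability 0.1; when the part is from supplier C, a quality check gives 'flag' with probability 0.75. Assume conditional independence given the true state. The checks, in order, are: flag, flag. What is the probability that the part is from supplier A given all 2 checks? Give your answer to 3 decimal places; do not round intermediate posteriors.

After 'flag': normaliser = 0.3·0.2000 + 0.1·0.1000 + 0.75·0.7000; P(supplier A) ≈ 0.1008, P(supplier B) ≈ 0.0168, P(supplier C) ≈ 0.8824
After 'flag': normaliser = 0.3·0.1008 + 0.1·0.0168 + 0.75·0.8824; P(supplier A) ≈ 0.0436, P(supplier B) ≈ 0.0024, P(supplier C) ≈ 0.9540

0.044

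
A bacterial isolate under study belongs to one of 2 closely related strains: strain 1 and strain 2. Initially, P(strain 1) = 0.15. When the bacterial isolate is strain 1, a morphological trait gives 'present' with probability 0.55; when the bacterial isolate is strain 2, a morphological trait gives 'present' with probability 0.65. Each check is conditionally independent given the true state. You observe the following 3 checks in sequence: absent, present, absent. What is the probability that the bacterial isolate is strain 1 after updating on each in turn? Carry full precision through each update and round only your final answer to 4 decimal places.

After 'absent': P(strain 1) = 0.45·0.1500 / (0.45·0.1500 + 0.35·0.8500) ≈ 0.1849
After 'present': P(strain 1) = 0.55·0.1849 / (0.55·0.1849 + 0.65·0.8151) ≈ 0.1611
After 'absent': P(strain 1) = 0.45·0.1611 / (0.45·0.1611 + 0.35·0.8389) ≈ 0.1980

0.1980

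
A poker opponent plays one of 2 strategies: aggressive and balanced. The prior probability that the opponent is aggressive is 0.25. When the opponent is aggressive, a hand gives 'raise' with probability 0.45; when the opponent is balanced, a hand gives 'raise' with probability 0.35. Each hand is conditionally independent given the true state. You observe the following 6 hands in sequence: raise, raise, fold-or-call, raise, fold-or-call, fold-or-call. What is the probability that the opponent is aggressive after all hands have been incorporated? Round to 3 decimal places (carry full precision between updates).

Apply Bayes' rule sequentially, carrying P(aggressive) forward.
After 'raise': P(aggressive) = 0.45·0.2500 / (0.45·0.2500 + 0.35·0.7500) ≈ 0.3000
After 'raise': P(aggressive) = 0.45·0.3000 / (0.45·0.3000 + 0.35·0.7000) ≈ 0.3553
After 'fold-or-call': P(aggressive) = 0.55·0.3553 / (0.55·0.3553 + 0.65·0.6447) ≈ 0.3180
After 'raise': P(aggressive) = 0.45·0.3180 / (0.45·0.3180 + 0.35·0.6820) ≈ 0.3748
After 'fold-or-call': P(aggressive) = 0.55·0.3748 / (0.55·0.3748 + 0.65·0.6252) ≈ 0.3365
After 'fold-or-call': P(aggressive) = 0.55·0.3365 / (0.55·0.3365 + 0.65·0.6635) ≈ 0.3003

0.300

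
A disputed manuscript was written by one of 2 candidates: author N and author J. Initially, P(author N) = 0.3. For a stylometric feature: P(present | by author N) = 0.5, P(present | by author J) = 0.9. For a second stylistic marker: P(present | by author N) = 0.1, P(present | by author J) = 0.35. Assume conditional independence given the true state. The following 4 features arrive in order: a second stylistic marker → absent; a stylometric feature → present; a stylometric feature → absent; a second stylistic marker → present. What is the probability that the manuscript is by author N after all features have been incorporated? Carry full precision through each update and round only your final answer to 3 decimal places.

0.320

After a second stylistic marker='absent': P(author N) = 0.9·0.3000 / (0.9·0.3000 + 0.65·0.7000) ≈ 0.3724
After a stylometric feature='present': P(author N) = 0.5·0.3724 / (0.5·0.3724 + 0.9·0.6276) ≈ 0.2479
After a stylometric feature='absent': P(author N) = 0.5·0.2479 / (0.5·0.2479 + 0.1·0.7521) ≈ 0.6224
After a second stylistic marker='present': P(author N) = 0.1·0.6224 / (0.1·0.6224 + 0.35·0.3776) ≈ 0.3202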